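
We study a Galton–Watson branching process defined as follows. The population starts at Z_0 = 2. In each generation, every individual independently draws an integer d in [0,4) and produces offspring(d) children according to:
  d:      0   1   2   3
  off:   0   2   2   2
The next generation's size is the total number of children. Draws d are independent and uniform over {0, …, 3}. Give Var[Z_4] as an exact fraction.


Outcome values over d=0..3: [0, 2, 2, 2]
Σy = 6, Σy² = 12, M = 4
μ = 6/4 = 3/2,  σ² = 12/4 − (3/2)² = 3/4
V_0 = 0, E_0 = 2
V_1 = 3/4·E_0 + (3/2)²·V_0 = 3/2;  E_1 = 3
V_2 = 3/4·E_1 + (3/2)²·V_1 = 45/8;  E_2 = 9/2
V_3 = 3/4·E_2 + (3/2)²·V_2 = 513/32;  E_3 = 27/4
V_4 = 3/4·E_3 + (3/2)²·V_3 = 5265/128;  E_4 = 81/8

5265/128


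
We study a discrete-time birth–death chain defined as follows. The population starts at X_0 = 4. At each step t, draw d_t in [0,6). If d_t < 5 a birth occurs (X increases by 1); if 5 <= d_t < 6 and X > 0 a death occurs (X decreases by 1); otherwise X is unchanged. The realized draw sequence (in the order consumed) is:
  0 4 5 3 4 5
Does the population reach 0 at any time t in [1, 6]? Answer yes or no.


t=0: X=4, d=0 → birth, X_1=5
t=1: X=5, d=4 → birth, X_2=6
t=2: X=6, d=5 → death, X_3=5
t=3: X=5, d=3 → birth, X_4=6
t=4: X=6, d=4 → birth, X_5=7
t=5: X=7, d=5 → death, X_6=6

no


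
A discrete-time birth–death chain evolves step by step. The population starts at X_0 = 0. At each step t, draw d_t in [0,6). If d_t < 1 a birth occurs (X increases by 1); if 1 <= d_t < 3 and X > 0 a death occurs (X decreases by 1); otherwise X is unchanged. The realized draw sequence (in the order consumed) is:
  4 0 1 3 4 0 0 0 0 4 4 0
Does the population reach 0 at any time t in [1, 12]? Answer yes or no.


yes

t=0: X=0, d=4 → hold, X_1=0
t=1: X=0, d=0 → birth, X_2=1
t=2: X=1, d=1 → death, X_3=0
t=3: X=0, d=3 → hold, X_4=0
t=4: X=0, d=4 → hold, X_5=0
t=5: X=0, d=0 → birth, X_6=1
t=6: X=1, d=0 → birth, X_7=2
t=7: X=2, d=0 → birth, X_8=3
t=8: X=3, d=0 → birth, X_9=4
t=9: X=4, d=4 → hold, X_10=4
t=10: X=4, d=4 → hold, X_11=4
t=11: X=4, d=0 → birth, X_12=5


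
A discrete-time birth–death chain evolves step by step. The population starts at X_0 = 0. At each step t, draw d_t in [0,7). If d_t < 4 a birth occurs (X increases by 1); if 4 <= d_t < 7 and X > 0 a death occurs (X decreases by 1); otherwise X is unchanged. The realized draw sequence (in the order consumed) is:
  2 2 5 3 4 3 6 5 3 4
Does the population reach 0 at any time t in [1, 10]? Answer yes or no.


yes

t=0: X=0, d=2 → birth, X_1=1
t=1: X=1, d=2 → birth, X_2=2
t=2: X=2, d=5 → death, X_3=1
t=3: X=1, d=3 → birth, X_4=2
t=4: X=2, d=4 → death, X_5=1
t=5: X=1, d=3 → birth, X_6=2
t=6: X=2, d=6 → death, X_7=1
t=7: X=1, d=5 → death, X_8=0
t=8: X=0, d=3 → birth, X_9=1
t=9: X=1, d=4 → death, X_10=0


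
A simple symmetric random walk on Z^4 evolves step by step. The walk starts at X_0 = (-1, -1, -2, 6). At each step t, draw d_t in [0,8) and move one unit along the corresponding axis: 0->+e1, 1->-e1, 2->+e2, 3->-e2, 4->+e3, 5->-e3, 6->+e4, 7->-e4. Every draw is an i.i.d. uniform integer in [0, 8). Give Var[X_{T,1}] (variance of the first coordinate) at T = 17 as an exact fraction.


17/4

Outcome values over d=0..7: [1, -1, 0, 0, 0, 0, 0, 0]
Σy = 0, Σy² = 2, M = 8
μ = 0/8 = 0,  σ² = 2/8 − (0)² = 1/4
Independent increments: Var[X_17] = 17·σ² = 17·(1/4) = 17/4


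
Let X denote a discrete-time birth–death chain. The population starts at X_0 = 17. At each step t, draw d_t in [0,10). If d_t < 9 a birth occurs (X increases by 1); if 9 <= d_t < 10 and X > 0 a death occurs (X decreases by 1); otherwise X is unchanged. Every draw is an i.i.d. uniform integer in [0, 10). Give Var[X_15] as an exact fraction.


27/5

X can drop by at most 1 per step and X_0 = 17 > T = 15, so X_t >= 17 − t >= 2 > 0 for every t <= 15: the floor at 0 (the 'and X > 0' condition) never binds. Hence X_15 = X_0 + Σ_{t<15} Y_t with i.i.d. increments Y_t = y(d_t) ∈ {+1, −1, 0}.
Outcome values over d=0..9: [1, 1, 1, 1, 1, 1, 1, 1, 1, -1]
Σy = 8, Σy² = 10, M = 10
μ = 8/10 = 4/5,  σ² = 10/10 − (4/5)² = 9/25
Independent increments: Var[X_15] = 15·σ² = 15·(9/25) = 27/5


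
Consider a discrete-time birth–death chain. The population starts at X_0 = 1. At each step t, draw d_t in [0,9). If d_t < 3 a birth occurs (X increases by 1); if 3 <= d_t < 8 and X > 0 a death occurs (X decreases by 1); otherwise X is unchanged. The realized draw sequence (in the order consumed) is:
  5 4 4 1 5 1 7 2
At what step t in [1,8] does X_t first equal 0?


t=0: X=1, d=5 → death, X_1=0
t=1: X=0, d=4 → hold, X_2=0
t=2: X=0, d=4 → hold, X_3=0
t=3: X=0, d=1 → birth, X_4=1
t=4: X=1, d=5 → death, X_5=0
t=5: X=0, d=1 → birth, X_6=1
t=6: X=1, d=7 → death, X_7=0
t=7: X=0, d=2 → birth, X_8=1

1


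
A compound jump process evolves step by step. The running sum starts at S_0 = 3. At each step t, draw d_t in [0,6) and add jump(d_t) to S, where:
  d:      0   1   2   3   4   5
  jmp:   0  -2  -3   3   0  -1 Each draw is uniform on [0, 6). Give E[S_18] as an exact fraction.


-6

Outcome values over d=0..5: [0, -2, -3, 3, 0, -1]
Σy = -3, Σy² = 23, M = 6
μ = -3/6 = -1/2,  σ² = 23/6 − (-1/2)² = 43/12
E[S_18] = 3 + 18·(-1/2) = -6


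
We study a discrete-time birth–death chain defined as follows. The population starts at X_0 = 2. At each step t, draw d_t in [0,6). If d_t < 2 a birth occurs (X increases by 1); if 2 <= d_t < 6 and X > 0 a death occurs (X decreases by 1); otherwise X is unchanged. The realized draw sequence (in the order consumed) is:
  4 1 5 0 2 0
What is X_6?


2

t=0: X=2, d=4 → death, X_1=1
t=1: X=1, d=1 → birth, X_2=2
t=2: X=2, d=5 → death, X_3=1
t=3: X=1, d=0 → birth, X_4=2
t=4: X=2, d=2 → death, X_5=1
t=5: X=1, d=0 → birth, X_6=2


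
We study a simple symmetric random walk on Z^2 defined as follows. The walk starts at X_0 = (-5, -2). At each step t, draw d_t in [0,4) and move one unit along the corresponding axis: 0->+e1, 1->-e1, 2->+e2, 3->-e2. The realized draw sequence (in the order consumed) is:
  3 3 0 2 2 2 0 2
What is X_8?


(-3, 0)

t=0: X=(-5, -2), d=3 → -e2, X_1=(-5, -3)
t=1: X=(-5, -3), d=3 → -e2, X_2=(-5, -4)
t=2: X=(-5, -4), d=0 → +e1, X_3=(-4, -4)
t=3: X=(-4, -4), d=2 → +e2, X_4=(-4, -3)
t=4: X=(-4, -3), d=2 → +e2, X_5=(-4, -2)
t=5: X=(-4, -2), d=2 → +e2, X_6=(-4, -1)
t=6: X=(-4, -1), d=0 → +e1, X_7=(-3, -1)
t=7: X=(-3, -1), d=2 → +e2, X_8=(-3, 0)


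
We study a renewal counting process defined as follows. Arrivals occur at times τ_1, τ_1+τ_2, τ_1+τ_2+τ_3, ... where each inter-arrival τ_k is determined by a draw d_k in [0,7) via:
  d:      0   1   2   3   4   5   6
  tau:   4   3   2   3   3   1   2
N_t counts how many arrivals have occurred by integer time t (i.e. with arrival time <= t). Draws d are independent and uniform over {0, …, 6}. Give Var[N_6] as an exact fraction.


5702751410/13841287201

Inter-arrival values over d=0..6: [4, 3, 2, 3, 3, 1, 2]
Each d has probability 1/7, so the pmf of τ is: f(1) = 1/7, f(2) = 2/7, f(3) = 3/7, f(4) = 1/7
Let p_n(j) = P(N_n = j), with p_0 = [1]. Condition on τ_1: p_n(0) = P(τ > n), and for j >= 1, p_n(j) = Σ_{k<=n} f(k)·p_{n−k}(j−1)
p_1 = [6/7, 1/7]  (j = 0..1)
p_2 = [4/7, 20/49, 1/49]  (j = 0..2)
p_3 = [1/7, 37/49, 34/343, 1/343]  (j = 0..3)
p_4 = [0, 34/49, 2/7, 48/2401, 1/2401]  (j = 0..4)
p_5 = [0, 20/49, 25/49, 187/2401, 62/16807, 1/16807]  (j = 0..5)
p_6 = [0, 1/7, 219/343, 480/2401, 304/16807, 76/117649, 1/117649]  (j = 0..6)
E[N_6] = Σ j·p_6(j) = 246499/117649;  E[N_6²] = Σ j²·p_6(j) = 564939/117649
Var[N_6] = 564939/117649 − (246499/117649)² = 5702751410/13841287201


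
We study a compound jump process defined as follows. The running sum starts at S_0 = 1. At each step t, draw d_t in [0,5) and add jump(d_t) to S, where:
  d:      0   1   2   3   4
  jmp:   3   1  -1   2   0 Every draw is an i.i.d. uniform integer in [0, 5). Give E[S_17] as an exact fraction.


18

Outcome values over d=0..4: [3, 1, -1, 2, 0]
Σy = 5, Σy² = 15, M = 5
μ = 5/5 = 1,  σ² = 15/5 − (1)² = 2
E[S_17] = 1 + 17·(1) = 18


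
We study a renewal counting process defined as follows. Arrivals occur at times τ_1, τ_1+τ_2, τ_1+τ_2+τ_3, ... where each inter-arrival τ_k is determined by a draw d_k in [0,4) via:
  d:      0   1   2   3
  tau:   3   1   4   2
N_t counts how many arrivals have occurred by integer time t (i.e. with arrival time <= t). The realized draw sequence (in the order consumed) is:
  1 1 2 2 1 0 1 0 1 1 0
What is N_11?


5

draw d_1=1: τ_1=1, arrival time A_1=1
draw d_2=1: τ_2=1, arrival time A_2=2
draw d_3=2: τ_3=4, arrival time A_3=6
draw d_4=2: τ_4=4, arrival time A_4=10
draw d_5=1: τ_5=1, arrival time A_5=11
draw d_6=0: τ_6=3, arrival time A_6=14
draw d_7=1: τ_7=1, arrival time A_7=15
draw d_8=0: τ_8=3, arrival time A_8=18
draw d_9=1: τ_9=1, arrival time A_9=19
draw d_10=1: τ_10=1, arrival time A_10=20
draw d_11=0: τ_11=3, arrival time A_11=23
N_t over t=0..11: 0:0 1:1 2:2 3:2 4:2 5:2 6:3 7:3 8:3 9:3 10:4 11:5


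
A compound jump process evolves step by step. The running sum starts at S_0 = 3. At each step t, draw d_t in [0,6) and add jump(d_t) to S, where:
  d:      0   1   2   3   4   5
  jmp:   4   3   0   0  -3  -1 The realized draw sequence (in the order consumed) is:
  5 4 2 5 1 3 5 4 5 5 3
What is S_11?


-5

t=0: S=3, d=5, jump=-1, S_1=2
t=1: S=2, d=4, jump=-3, S_2=-1
t=2: S=-1, d=2, jump=0, S_3=-1
t=3: S=-1, d=5, jump=-1, S_4=-2
t=4: S=-2, d=1, jump=3, S_5=1
t=5: S=1, d=3, jump=0, S_6=1
t=6: S=1, d=5, jump=-1, S_7=0
t=7: S=0, d=4, jump=-3, S_8=-3
t=8: S=-3, d=5, jump=-1, S_9=-4
t=9: S=-4, d=5, jump=-1, S_10=-5
t=10: S=-5, d=3, jump=0, S_11=-5


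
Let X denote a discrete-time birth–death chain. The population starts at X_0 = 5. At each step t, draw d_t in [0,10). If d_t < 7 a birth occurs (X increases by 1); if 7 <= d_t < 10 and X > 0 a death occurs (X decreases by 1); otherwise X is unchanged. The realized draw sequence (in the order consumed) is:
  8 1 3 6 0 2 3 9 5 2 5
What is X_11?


12

t=0: X=5, d=8 → death, X_1=4
t=1: X=4, d=1 → birth, X_2=5
t=2: X=5, d=3 → birth, X_3=6
t=3: X=6, d=6 → birth, X_4=7
t=4: X=7, d=0 → birth, X_5=8
t=5: X=8, d=2 → birth, X_6=9
t=6: X=9, d=3 → birth, X_7=10
t=7: X=10, d=9 → death, X_8=9
t=8: X=9, d=5 → birth, X_9=10
t=9: X=10, d=2 → birth, X_10=11
t=10: X=11, d=5 → birth, X_11=12


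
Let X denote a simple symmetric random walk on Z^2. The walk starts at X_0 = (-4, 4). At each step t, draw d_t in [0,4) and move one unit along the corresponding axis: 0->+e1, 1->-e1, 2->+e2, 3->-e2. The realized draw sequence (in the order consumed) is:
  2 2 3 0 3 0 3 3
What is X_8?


(-2, 2)

t=0: X=(-4, 4), d=2 → +e2, X_1=(-4, 5)
t=1: X=(-4, 5), d=2 → +e2, X_2=(-4, 6)
t=2: X=(-4, 6), d=3 → -e2, X_3=(-4, 5)
t=3: X=(-4, 5), d=0 → +e1, X_4=(-3, 5)
t=4: X=(-3, 5), d=3 → -e2, X_5=(-3, 4)
t=5: X=(-3, 4), d=0 → +e1, X_6=(-2, 4)
t=6: X=(-2, 4), d=3 → -e2, X_7=(-2, 3)
t=7: X=(-2, 3), d=3 → -e2, X_8=(-2, 2)


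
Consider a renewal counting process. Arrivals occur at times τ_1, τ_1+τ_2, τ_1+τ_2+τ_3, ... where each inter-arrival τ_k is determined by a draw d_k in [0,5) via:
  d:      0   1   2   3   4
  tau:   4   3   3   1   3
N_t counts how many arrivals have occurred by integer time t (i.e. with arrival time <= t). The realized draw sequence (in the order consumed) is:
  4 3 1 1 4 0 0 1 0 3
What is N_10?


draw d_1=4: τ_1=3, arrival time A_1=3
draw d_2=3: τ_2=1, arrival time A_2=4
draw d_3=1: τ_3=3, arrival time A_3=7
draw d_4=1: τ_4=3, arrival time A_4=10
draw d_5=4: τ_5=3, arrival time A_5=13
draw d_6=0: τ_6=4, arrival time A_6=17
draw d_7=0: τ_7=4, arrival time A_7=21
draw d_8=1: τ_8=3, arrival time A_8=24
draw d_9=0: τ_9=4, arrival time A_9=28
draw d_10=3: τ_10=1, arrival time A_10=29
N_t over t=0..10: 0:0 1:0 2:0 3:1 4:2 5:2 6:2 7:3 8:3 9:3 10:4

4


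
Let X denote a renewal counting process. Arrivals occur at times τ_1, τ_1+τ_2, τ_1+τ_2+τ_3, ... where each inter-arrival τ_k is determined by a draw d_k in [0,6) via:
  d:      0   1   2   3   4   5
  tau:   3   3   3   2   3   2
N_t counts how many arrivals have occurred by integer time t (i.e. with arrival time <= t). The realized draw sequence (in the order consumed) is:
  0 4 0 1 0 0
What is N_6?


2

draw d_1=0: τ_1=3, arrival time A_1=3
draw d_2=4: τ_2=3, arrival time A_2=6
draw d_3=0: τ_3=3, arrival time A_3=9
draw d_4=1: τ_4=3, arrival time A_4=12
draw d_5=0: τ_5=3, arrival time A_5=15
draw d_6=0: τ_6=3, arrival time A_6=18
N_t over t=0..6: 0:0 1:0 2:0 3:1 4:1 5:1 6:2


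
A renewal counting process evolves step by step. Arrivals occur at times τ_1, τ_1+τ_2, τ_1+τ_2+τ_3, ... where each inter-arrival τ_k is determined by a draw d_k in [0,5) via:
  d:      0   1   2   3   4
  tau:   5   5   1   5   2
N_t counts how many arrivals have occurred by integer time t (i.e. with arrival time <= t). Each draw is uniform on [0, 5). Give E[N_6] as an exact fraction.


Inter-arrival values over d=0..4: [5, 5, 1, 5, 2]
Each d has probability 1/5, so the pmf of τ is: f(1) = 1/5, f(2) = 1/5, f(5) = 3/5
Renewal equation for m(n) = E[N_n]: condition on τ_1 = k (if k <= n, one arrival plus a fresh copy on the remaining n−k steps): m(n) = F(n) + Σ_{k<=n} f(k)·m(n−k), where F(n) = P(τ <= n) and m(0) = 0
m(1) = F(1) = 1/5
m(2) = F(2) + f(1)·m(1) = 2/5 + 1/5·1/5 = 11/25
m(3) = F(3) + f(1)·m(2) + f(2)·m(1) = 2/5 + 1/5·11/25 + 1/5·1/5 = 66/125
m(4) = F(4) + f(1)·m(3) + f(2)·m(2) = 2/5 + 1/5·66/125 + 1/5·11/25 = 371/625
m(5) = F(5) + f(1)·m(4) + f(2)·m(3) = 1 + 1/5·371/625 + 1/5·66/125 = 3826/3125
m(6) = F(6) + f(1)·m(5) + f(2)·m(4) + f(5)·m(1) = 1 + 1/5·3826/3125 + 1/5·371/625 + 3/5·1/5 = 23181/15625
E[N_6] = m(6) = 23181/15625

23181/15625


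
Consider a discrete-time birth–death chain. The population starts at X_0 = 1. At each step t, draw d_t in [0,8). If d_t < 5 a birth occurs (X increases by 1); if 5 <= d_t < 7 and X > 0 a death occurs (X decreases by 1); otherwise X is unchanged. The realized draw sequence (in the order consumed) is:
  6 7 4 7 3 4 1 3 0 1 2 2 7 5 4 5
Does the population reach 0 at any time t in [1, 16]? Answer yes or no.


t=0: X=1, d=6 → death, X_1=0
t=1: X=0, d=7 → hold, X_2=0
t=2: X=0, d=4 → birth, X_3=1
t=3: X=1, d=7 → hold, X_4=1
t=4: X=1, d=3 → birth, X_5=2
t=5: X=2, d=4 → birth, X_6=3
t=6: X=3, d=1 → birth, X_7=4
t=7: X=4, d=3 → birth, X_8=5
t=8: X=5, d=0 → birth, X_9=6
t=9: X=6, d=1 → birth, X_10=7
t=10: X=7, d=2 → birth, X_11=8
t=11: X=8, d=2 → birth, X_12=9
t=12: X=9, d=7 → hold, X_13=9
t=13: X=9, d=5 → death, X_14=8
t=14: X=8, d=4 → birth, X_15=9
t=15: X=9, d=5 → death, X_16=8

yes


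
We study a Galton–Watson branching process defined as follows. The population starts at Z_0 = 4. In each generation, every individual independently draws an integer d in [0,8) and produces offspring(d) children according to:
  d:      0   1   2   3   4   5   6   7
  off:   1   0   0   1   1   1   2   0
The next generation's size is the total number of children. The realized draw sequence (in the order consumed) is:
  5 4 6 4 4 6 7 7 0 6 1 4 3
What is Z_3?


gen 0: Z_0=4, draws=[5, 4, 6, 4], offspring=[1, 1, 2, 1], Z_1=5
gen 1: Z_1=5, draws=[4, 6, 7, 7, 0], offspring=[1, 2, 0, 0, 1], Z_2=4
gen 2: Z_2=4, draws=[6, 1, 4, 3], offspring=[2, 0, 1, 1], Z_3=4

4


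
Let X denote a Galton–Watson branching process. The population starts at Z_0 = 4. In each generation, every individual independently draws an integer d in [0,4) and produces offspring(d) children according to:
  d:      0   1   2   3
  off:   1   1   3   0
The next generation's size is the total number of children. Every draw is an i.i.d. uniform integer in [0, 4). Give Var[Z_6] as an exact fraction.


684534375/4194304

Outcome values over d=0..3: [1, 1, 3, 0]
Σy = 5, Σy² = 11, M = 4
μ = 5/4 = 5/4,  σ² = 11/4 − (5/4)² = 19/16
V_0 = 0, E_0 = 4
V_1 = 19/16·E_0 + (5/4)²·V_0 = 19/4;  E_1 = 5
V_2 = 19/16·E_1 + (5/4)²·V_1 = 855/64;  E_2 = 25/4
V_3 = 19/16·E_2 + (5/4)²·V_2 = 28975/1024;  E_3 = 125/16
V_4 = 19/16·E_3 + (5/4)²·V_3 = 876375/16384;  E_4 = 625/64
V_5 = 19/16·E_4 + (5/4)²·V_4 = 24949375/262144;  E_5 = 3125/256
V_6 = 19/16·E_5 + (5/4)²·V_5 = 684534375/4194304;  E_6 = 15625/1024


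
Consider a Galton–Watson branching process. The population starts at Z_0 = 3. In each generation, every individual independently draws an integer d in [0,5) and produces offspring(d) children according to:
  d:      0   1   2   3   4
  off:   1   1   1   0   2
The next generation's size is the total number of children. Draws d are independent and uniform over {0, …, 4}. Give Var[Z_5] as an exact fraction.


Outcome values over d=0..4: [1, 1, 1, 0, 2]
Σy = 5, Σy² = 7, M = 5
μ = 5/5 = 1,  σ² = 7/5 − (1)² = 2/5
V_0 = 0, E_0 = 3
V_1 = 2/5·E_0 + (1)²·V_0 = 6/5;  E_1 = 3
V_2 = 2/5·E_1 + (1)²·V_1 = 12/5;  E_2 = 3
V_3 = 2/5·E_2 + (1)²·V_2 = 18/5;  E_3 = 3
V_4 = 2/5·E_3 + (1)²·V_3 = 24/5;  E_4 = 3
V_5 = 2/5·E_4 + (1)²·V_4 = 6;  E_5 = 3

6


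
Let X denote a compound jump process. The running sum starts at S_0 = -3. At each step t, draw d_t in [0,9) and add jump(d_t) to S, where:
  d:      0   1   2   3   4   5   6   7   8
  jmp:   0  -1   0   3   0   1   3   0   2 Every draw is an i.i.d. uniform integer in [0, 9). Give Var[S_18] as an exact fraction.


304/9

Outcome values over d=0..8: [0, -1, 0, 3, 0, 1, 3, 0, 2]
Σy = 8, Σy² = 24, M = 9
μ = 8/9 = 8/9,  σ² = 24/9 − (8/9)² = 152/81
Independent increments: Var[S_18] = 18·σ² = 18·(152/81) = 304/9


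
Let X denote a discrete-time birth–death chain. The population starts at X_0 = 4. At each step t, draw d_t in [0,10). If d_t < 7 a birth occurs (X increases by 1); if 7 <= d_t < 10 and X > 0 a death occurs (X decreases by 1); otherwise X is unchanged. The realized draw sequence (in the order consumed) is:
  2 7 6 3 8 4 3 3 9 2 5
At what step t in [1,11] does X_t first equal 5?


1

t=0: X=4, d=2 → birth, X_1=5
t=1: X=5, d=7 → death, X_2=4
t=2: X=4, d=6 → birth, X_3=5
t=3: X=5, d=3 → birth, X_4=6
t=4: X=6, d=8 → death, X_5=5
t=5: X=5, d=4 → birth, X_6=6
t=6: X=6, d=3 → birth, X_7=7
t=7: X=7, d=3 → birth, X_8=8
t=8: X=8, d=9 → death, X_9=7
t=9: X=7, d=2 → birth, X_10=8
t=10: X=8, d=5 → birth, X_11=9


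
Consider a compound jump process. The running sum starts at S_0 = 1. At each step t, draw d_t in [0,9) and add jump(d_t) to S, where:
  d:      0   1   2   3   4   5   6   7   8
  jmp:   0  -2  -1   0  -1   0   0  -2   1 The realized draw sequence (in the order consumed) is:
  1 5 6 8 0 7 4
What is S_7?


t=0: S=1, d=1, jump=-2, S_1=-1
t=1: S=-1, d=5, jump=0, S_2=-1
t=2: S=-1, d=6, jump=0, S_3=-1
t=3: S=-1, d=8, jump=1, S_4=0
t=4: S=0, d=0, jump=0, S_5=0
t=5: S=0, d=7, jump=-2, S_6=-2
t=6: S=-2, d=4, jump=-1, S_7=-3

-3


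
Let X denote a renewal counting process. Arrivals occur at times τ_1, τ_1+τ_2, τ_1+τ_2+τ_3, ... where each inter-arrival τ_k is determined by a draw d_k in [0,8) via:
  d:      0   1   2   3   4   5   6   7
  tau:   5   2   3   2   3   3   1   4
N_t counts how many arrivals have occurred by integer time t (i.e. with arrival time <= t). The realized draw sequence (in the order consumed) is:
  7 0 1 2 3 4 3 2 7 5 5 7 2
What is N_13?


3

draw d_1=7: τ_1=4, arrival time A_1=4
draw d_2=0: τ_2=5, arrival time A_2=9
draw d_3=1: τ_3=2, arrival time A_3=11
draw d_4=2: τ_4=3, arrival time A_4=14
draw d_5=3: τ_5=2, arrival time A_5=16
draw d_6=4: τ_6=3, arrival time A_6=19
draw d_7=3: τ_7=2, arrival time A_7=21
draw d_8=2: τ_8=3, arrival time A_8=24
draw d_9=7: τ_9=4, arrival time A_9=28
draw d_10=5: τ_10=3, arrival time A_10=31
draw d_11=5: τ_11=3, arrival time A_11=34
draw d_12=7: τ_12=4, arrival time A_12=38
draw d_13=2: τ_13=3, arrival time A_13=41
N_t over t=0..13: 0:0 1:0 2:0 3:0 4:1 5:1 6:1 7:1 8:1 9:2 10:2 11:3 12:3 13:3


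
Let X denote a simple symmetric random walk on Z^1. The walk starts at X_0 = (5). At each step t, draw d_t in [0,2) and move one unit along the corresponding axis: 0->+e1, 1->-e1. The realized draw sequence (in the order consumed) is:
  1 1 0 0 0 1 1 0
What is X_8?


t=0: X=(5), d=1 → -e1, X_1=(4)
t=1: X=(4), d=1 → -e1, X_2=(3)
t=2: X=(3), d=0 → +e1, X_3=(4)
t=3: X=(4), d=0 → +e1, X_4=(5)
t=4: X=(5), d=0 → +e1, X_5=(6)
t=5: X=(6), d=1 → -e1, X_6=(5)
t=6: X=(5), d=1 → -e1, X_7=(4)
t=7: X=(4), d=0 → +e1, X_8=(5)

(5)


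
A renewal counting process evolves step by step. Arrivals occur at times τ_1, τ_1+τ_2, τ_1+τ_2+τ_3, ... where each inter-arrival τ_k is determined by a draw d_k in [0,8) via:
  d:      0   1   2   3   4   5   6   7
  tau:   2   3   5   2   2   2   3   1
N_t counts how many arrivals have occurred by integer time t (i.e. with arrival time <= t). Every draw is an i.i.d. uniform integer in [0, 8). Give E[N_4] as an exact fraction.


5545/4096

Inter-arrival values over d=0..7: [2, 3, 5, 2, 2, 2, 3, 1]
Each d has probability 1/8, so the pmf of τ is: f(1) = 1/8, f(2) = 1/2, f(3) = 1/4, f(5) = 1/8
Renewal equation for m(n) = E[N_n]: condition on τ_1 = k (if k <= n, one arrival plus a fresh copy on the remaining n−k steps): m(n) = F(n) + Σ_{k<=n} f(k)·m(n−k), where F(n) = P(τ <= n) and m(0) = 0
m(1) = F(1) = 1/8
m(2) = F(2) + f(1)·m(1) = 5/8 + 1/8·1/8 = 41/64
m(3) = F(3) + f(1)·m(2) + f(2)·m(1) = 7/8 + 1/8·41/64 + 1/2·1/8 = 521/512
m(4) = F(4) + f(1)·m(3) + f(2)·m(2) + f(3)·m(1) = 7/8 + 1/8·521/512 + 1/2·41/64 + 1/4·1/8 = 5545/4096
E[N_4] = m(4) = 5545/4096


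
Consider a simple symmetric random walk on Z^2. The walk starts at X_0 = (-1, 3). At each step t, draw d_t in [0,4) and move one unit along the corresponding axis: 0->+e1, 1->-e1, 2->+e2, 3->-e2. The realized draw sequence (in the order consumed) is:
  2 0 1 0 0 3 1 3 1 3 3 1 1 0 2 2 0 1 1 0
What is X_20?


(-2, 2)

t=0: X=(-1, 3), d=2 → +e2, X_1=(-1, 4)
t=1: X=(-1, 4), d=0 → +e1, X_2=(0, 4)
t=2: X=(0, 4), d=1 → -e1, X_3=(-1, 4)
t=3: X=(-1, 4), d=0 → +e1, X_4=(0, 4)
t=4: X=(0, 4), d=0 → +e1, X_5=(1, 4)
t=5: X=(1, 4), d=3 → -e2, X_6=(1, 3)
t=6: X=(1, 3), d=1 → -e1, X_7=(0, 3)
t=7: X=(0, 3), d=3 → -e2, X_8=(0, 2)
t=8: X=(0, 2), d=1 → -e1, X_9=(-1, 2)
t=9: X=(-1, 2), d=3 → -e2, X_10=(-1, 1)
t=10: X=(-1, 1), d=3 → -e2, X_11=(-1, 0)
t=11: X=(-1, 0), d=1 → -e1, X_12=(-2, 0)
t=12: X=(-2, 0), d=1 → -e1, X_13=(-3, 0)
t=13: X=(-3, 0), d=0 → +e1, X_14=(-2, 0)
t=14: X=(-2, 0), d=2 → +e2, X_15=(-2, 1)
t=15: X=(-2, 1), d=2 → +e2, X_16=(-2, 2)
t=16: X=(-2, 2), d=0 → +e1, X_17=(-1, 2)
t=17: X=(-1, 2), d=1 → -e1, X_18=(-2, 2)
t=18: X=(-2, 2), d=1 → -e1, X_19=(-3, 2)
t=19: X=(-3, 2), d=0 → +e1, X_20=(-2, 2)


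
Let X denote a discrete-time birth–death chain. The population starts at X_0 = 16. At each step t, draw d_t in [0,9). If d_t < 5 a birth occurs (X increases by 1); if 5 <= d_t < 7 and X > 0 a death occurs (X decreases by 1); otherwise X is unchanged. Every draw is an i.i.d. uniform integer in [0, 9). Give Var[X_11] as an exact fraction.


22/3

X can drop by at most 1 per step and X_0 = 16 > T = 11, so X_t >= 16 − t >= 5 > 0 for every t <= 11: the floor at 0 (the 'and X > 0' condition) never binds. Hence X_11 = X_0 + Σ_{t<11} Y_t with i.i.d. increments Y_t = y(d_t) ∈ {+1, −1, 0}.
Outcome values over d=0..8: [1, 1, 1, 1, 1, -1, -1, 0, 0]
Σy = 3, Σy² = 7, M = 9
μ = 3/9 = 1/3,  σ² = 7/9 − (1/3)² = 2/3
Independent increments: Var[X_11] = 11·σ² = 11·(2/3) = 22/3


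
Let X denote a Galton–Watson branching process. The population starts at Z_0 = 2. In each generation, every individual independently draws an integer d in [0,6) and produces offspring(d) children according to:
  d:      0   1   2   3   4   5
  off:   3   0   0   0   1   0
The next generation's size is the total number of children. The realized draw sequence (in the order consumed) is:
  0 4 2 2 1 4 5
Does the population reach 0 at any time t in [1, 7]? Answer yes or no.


yes

gen 0: Z_0=2, draws=[0, 4], offspring=[3, 1], Z_1=4
gen 1: Z_1=4, draws=[2, 2, 1, 4], offspring=[0, 0, 0, 1], Z_2=1
gen 2: Z_2=1, draws=[5], offspring=[0], Z_3=0
gen 3: Z_3=0, draws=[], offspring=[], Z_4=0
gen 4: Z_4=0, draws=[], offspring=[], Z_5=0
gen 5: Z_5=0, draws=[], offspring=[], Z_6=0
gen 6: Z_6=0, draws=[], offspring=[], Z_7=0


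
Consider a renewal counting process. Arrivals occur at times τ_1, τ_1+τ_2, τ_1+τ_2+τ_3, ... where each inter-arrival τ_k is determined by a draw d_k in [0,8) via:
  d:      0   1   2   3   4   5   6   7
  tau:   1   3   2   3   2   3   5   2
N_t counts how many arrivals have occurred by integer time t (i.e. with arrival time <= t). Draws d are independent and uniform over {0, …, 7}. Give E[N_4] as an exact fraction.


Inter-arrival values over d=0..7: [1, 3, 2, 3, 2, 3, 5, 2]
Each d has probability 1/8, so the pmf of τ is: f(1) = 1/8, f(2) = 3/8, f(3) = 3/8, f(5) = 1/8
Renewal equation for m(n) = E[N_n]: condition on τ_1 = k (if k <= n, one arrival plus a fresh copy on the remaining n−k steps): m(n) = F(n) + Σ_{k<=n} f(k)·m(n−k), where F(n) = P(τ <= n) and m(0) = 0
m(1) = F(1) = 1/8
m(2) = F(2) + f(1)·m(1) = 1/2 + 1/8·1/8 = 33/64
m(3) = F(3) + f(1)·m(2) + f(2)·m(1) = 7/8 + 1/8·33/64 + 3/8·1/8 = 505/512
m(4) = F(4) + f(1)·m(3) + f(2)·m(2) + f(3)·m(1) = 7/8 + 1/8·505/512 + 3/8·33/64 + 3/8·1/8 = 5073/4096
E[N_4] = m(4) = 5073/4096

5073/4096


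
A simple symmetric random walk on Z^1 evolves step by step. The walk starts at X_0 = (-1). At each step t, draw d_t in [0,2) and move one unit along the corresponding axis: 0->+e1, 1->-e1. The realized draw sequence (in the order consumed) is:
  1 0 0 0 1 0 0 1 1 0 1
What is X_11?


(0)

t=0: X=(-1), d=1 → -e1, X_1=(-2)
t=1: X=(-2), d=0 → +e1, X_2=(-1)
t=2: X=(-1), d=0 → +e1, X_3=(0)
t=3: X=(0), d=0 → +e1, X_4=(1)
t=4: X=(1), d=1 → -e1, X_5=(0)
t=5: X=(0), d=0 → +e1, X_6=(1)
t=6: X=(1), d=0 → +e1, X_7=(2)
t=7: X=(2), d=1 → -e1, X_8=(1)
t=8: X=(1), d=1 → -e1, X_9=(0)
t=9: X=(0), d=0 → +e1, X_10=(1)
t=10: X=(1), d=1 → -e1, X_11=(0)


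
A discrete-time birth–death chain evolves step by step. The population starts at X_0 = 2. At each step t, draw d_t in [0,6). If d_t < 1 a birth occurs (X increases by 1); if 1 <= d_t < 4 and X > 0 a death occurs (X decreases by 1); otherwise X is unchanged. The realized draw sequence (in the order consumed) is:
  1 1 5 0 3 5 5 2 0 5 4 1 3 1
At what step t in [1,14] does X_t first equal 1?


1

t=0: X=2, d=1 → death, X_1=1
t=1: X=1, d=1 → death, X_2=0
t=2: X=0, d=5 → hold, X_3=0
t=3: X=0, d=0 → birth, X_4=1
t=4: X=1, d=3 → death, X_5=0
t=5: X=0, d=5 → hold, X_6=0
t=6: X=0, d=5 → hold, X_7=0
t=7: X=0, d=2 → hold, X_8=0
t=8: X=0, d=0 → birth, X_9=1
t=9: X=1, d=5 → hold, X_10=1
t=10: X=1, d=4 → hold, X_11=1
t=11: X=1, d=1 → death, X_12=0
t=12: X=0, d=3 → hold, X_13=0
t=13: X=0, d=1 → hold, X_14=0


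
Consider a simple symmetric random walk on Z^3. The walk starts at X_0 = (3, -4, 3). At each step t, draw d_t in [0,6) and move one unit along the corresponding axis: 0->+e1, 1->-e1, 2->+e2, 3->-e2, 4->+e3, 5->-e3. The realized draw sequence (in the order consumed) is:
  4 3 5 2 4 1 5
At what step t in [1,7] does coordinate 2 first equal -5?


t=0: X=(3, -4, 3), d=4 → +e3, X_1=(3, -4, 4)
t=1: X=(3, -4, 4), d=3 → -e2, X_2=(3, -5, 4)
t=2: X=(3, -5, 4), d=5 → -e3, X_3=(3, -5, 3)
t=3: X=(3, -5, 3), d=2 → +e2, X_4=(3, -4, 3)
t=4: X=(3, -4, 3), d=4 → +e3, X_5=(3, -4, 4)
t=5: X=(3, -4, 4), d=1 → -e1, X_6=(2, -4, 4)
t=6: X=(2, -4, 4), d=5 → -e3, X_7=(2, -4, 3)

2


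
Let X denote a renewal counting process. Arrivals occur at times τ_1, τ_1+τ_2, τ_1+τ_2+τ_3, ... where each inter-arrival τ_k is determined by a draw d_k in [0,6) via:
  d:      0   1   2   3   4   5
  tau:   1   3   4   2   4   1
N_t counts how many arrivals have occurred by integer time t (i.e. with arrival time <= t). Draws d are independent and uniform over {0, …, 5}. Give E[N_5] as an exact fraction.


451/243

Inter-arrival values over d=0..5: [1, 3, 4, 2, 4, 1]
Each d has probability 1/6, so the pmf of τ is: f(1) = 1/3, f(2) = 1/6, f(3) = 1/6, f(4) = 1/3
Renewal equation for m(n) = E[N_n]: condition on τ_1 = k (if k <= n, one arrival plus a fresh copy on the remaining n−k steps): m(n) = F(n) + Σ_{k<=n} f(k)·m(n−k), where F(n) = P(τ <= n) and m(0) = 0
m(1) = F(1) = 1/3
m(2) = F(2) + f(1)·m(1) = 1/2 + 1/3·1/3 = 11/18
m(3) = F(3) + f(1)·m(2) + f(2)·m(1) = 2/3 + 1/3·11/18 + 1/6·1/3 = 25/27
m(4) = F(4) + f(1)·m(3) + f(2)·m(2) + f(3)·m(1) = 1 + 1/3·25/27 + 1/6·11/18 + 1/6·1/3 = 475/324
m(5) = F(5) + f(1)·m(4) + f(2)·m(3) + f(3)·m(2) + f(4)·m(1) = 1 + 1/3·475/324 + 1/6·25/27 + 1/6·11/18 + 1/3·1/3 = 451/243
E[N_5] = m(5) = 451/243


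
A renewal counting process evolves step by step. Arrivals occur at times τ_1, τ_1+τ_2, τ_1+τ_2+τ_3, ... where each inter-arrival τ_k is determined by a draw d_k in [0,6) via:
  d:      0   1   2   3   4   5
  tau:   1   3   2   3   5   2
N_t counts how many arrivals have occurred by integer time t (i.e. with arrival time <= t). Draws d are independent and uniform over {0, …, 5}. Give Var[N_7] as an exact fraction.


57906793895/78364164096

Inter-arrival values over d=0..5: [1, 3, 2, 3, 5, 2]
Each d has probability 1/6, so the pmf of τ is: f(1) = 1/6, f(2) = 1/3, f(3) = 1/3, f(5) = 1/6
Let p_n(j) = P(N_n = j), with p_0 = [1]. Condition on τ_1: p_n(0) = P(τ > n), and for j >= 1, p_n(j) = Σ_{k<=n} f(k)·p_{n−k}(j−1)
p_1 = [5/6, 1/6]  (j = 0..1)
p_2 = [1/2, 17/36, 1/36]  (j = 0..2)
p_3 = [1/6, 25/36, 29/216, 1/216]  (j = 0..3)
p_4 = [1/6, 17/36, 71/216, 41/1296, 1/1296]  (j = 0..4)
p_5 = [0, 5/12, 101/216, 47/432, 53/7776, 1/7776]  (j = 0..5)
p_6 = [0, 1/4, 35/72, 301/1296, 235/7776, 65/46656, 1/46656]  (j = 0..6)
p_7 = [0, 5/36, 5/12, 455/1296, 665/7776, 353/46656, 77/279936, 1/279936]  (j = 0..7)
E[N_7] = Σ j·p_7(j) = 673819/279936;  E[N_7²] = Σ j²·p_7(j) = 1828771/279936
Var[N_7] = 1828771/279936 − (673819/279936)² = 57906793895/78364164096


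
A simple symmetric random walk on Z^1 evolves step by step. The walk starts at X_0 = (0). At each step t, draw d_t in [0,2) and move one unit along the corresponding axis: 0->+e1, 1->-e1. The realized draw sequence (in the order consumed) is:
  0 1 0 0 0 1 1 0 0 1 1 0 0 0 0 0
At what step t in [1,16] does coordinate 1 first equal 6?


16

t=0: X=(0), d=0 → +e1, X_1=(1)
t=1: X=(1), d=1 → -e1, X_2=(0)
t=2: X=(0), d=0 → +e1, X_3=(1)
t=3: X=(1), d=0 → +e1, X_4=(2)
t=4: X=(2), d=0 → +e1, X_5=(3)
t=5: X=(3), d=1 → -e1, X_6=(2)
t=6: X=(2), d=1 → -e1, X_7=(1)
t=7: X=(1), d=0 → +e1, X_8=(2)
t=8: X=(2), d=0 → +e1, X_9=(3)
t=9: X=(3), d=1 → -e1, X_10=(2)
t=10: X=(2), d=1 → -e1, X_11=(1)
t=11: X=(1), d=0 → +e1, X_12=(2)
t=12: X=(2), d=0 → +e1, X_13=(3)
t=13: X=(3), d=0 → +e1, X_14=(4)
t=14: X=(4), d=0 → +e1, X_15=(5)
t=15: X=(5), d=0 → +e1, X_16=(6)


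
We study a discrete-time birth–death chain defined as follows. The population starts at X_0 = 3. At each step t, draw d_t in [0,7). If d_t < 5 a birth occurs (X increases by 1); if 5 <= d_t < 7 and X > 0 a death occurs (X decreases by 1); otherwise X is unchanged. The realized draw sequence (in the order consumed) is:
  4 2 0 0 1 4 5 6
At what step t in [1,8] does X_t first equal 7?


t=0: X=3, d=4 → birth, X_1=4
t=1: X=4, d=2 → birth, X_2=5
t=2: X=5, d=0 → birth, X_3=6
t=3: X=6, d=0 → birth, X_4=7
t=4: X=7, d=1 → birth, X_5=8
t=5: X=8, d=4 → birth, X_6=9
t=6: X=9, d=5 → death, X_7=8
t=7: X=8, d=6 → death, X_8=7

4


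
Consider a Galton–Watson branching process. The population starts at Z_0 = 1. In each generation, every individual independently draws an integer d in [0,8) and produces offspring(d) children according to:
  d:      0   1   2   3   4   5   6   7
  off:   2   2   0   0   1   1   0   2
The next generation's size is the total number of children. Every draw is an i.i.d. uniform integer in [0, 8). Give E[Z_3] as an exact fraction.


Outcome values over d=0..7: [2, 2, 0, 0, 1, 1, 0, 2]
Σy = 8, Σy² = 14, M = 8
μ = 8/8 = 1,  σ² = 14/8 − (1)² = 3/4
E[Z_0] = 1
E[Z_1] = 1·E[Z_0] = 1
E[Z_2] = 1·E[Z_1] = 1
E[Z_3] = 1·E[Z_2] = 1

1


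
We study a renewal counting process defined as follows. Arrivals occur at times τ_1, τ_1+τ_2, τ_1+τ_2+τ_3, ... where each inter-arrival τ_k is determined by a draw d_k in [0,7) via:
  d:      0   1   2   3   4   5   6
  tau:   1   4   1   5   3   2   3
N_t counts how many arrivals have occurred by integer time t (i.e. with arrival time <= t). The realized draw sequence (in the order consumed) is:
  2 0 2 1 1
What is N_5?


3

draw d_1=2: τ_1=1, arrival time A_1=1
draw d_2=0: τ_2=1, arrival time A_2=2
draw d_3=2: τ_3=1, arrival time A_3=3
draw d_4=1: τ_4=4, arrival time A_4=7
draw d_5=1: τ_5=4, arrival time A_5=11
N_t over t=0..5: 0:0 1:1 2:2 3:3 4:3 5:3


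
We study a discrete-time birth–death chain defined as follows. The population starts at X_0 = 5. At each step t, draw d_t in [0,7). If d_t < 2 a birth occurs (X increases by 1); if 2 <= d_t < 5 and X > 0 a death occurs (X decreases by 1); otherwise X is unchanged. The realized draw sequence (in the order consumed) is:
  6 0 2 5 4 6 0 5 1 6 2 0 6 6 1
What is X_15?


t=0: X=5, d=6 → hold, X_1=5
t=1: X=5, d=0 → birth, X_2=6
t=2: X=6, d=2 → death, X_3=5
t=3: X=5, d=5 → hold, X_4=5
t=4: X=5, d=4 → death, X_5=4
t=5: X=4, d=6 → hold, X_6=4
t=6: X=4, d=0 → birth, X_7=5
t=7: X=5, d=5 → hold, X_8=5
t=8: X=5, d=1 → birth, X_9=6
t=9: X=6, d=6 → hold, X_10=6
t=10: X=6, d=2 → death, X_11=5
t=11: X=5, d=0 → birth, X_12=6
t=12: X=6, d=6 → hold, X_13=6
t=13: X=6, d=6 → hold, X_14=6
t=14: X=6, d=1 → birth, X_15=7

7


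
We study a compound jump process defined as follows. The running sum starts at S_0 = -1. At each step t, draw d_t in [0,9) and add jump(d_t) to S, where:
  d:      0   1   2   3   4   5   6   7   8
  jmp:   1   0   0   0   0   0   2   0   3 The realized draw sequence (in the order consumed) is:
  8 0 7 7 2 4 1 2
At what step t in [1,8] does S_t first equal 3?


2

t=0: S=-1, d=8, jump=3, S_1=2
t=1: S=2, d=0, jump=1, S_2=3
t=2: S=3, d=7, jump=0, S_3=3
t=3: S=3, d=7, jump=0, S_4=3
t=4: S=3, d=2, jump=0, S_5=3
t=5: S=3, d=4, jump=0, S_6=3
t=6: S=3, d=1, jump=0, S_7=3
t=7: S=3, d=2, jump=0, S_8=3


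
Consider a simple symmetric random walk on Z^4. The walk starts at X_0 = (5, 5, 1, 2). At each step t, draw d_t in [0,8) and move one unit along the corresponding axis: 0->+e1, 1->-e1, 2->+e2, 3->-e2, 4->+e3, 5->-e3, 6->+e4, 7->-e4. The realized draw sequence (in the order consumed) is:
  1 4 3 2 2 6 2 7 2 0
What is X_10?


(5, 8, 2, 2)

t=0: X=(5, 5, 1, 2), d=1 → -e1, X_1=(4, 5, 1, 2)
t=1: X=(4, 5, 1, 2), d=4 → +e3, X_2=(4, 5, 2, 2)
t=2: X=(4, 5, 2, 2), d=3 → -e2, X_3=(4, 4, 2, 2)
t=3: X=(4, 4, 2, 2), d=2 → +e2, X_4=(4, 5, 2, 2)
t=4: X=(4, 5, 2, 2), d=2 → +e2, X_5=(4, 6, 2, 2)
t=5: X=(4, 6, 2, 2), d=6 → +e4, X_6=(4, 6, 2, 3)
t=6: X=(4, 6, 2, 3), d=2 → +e2, X_7=(4, 7, 2, 3)
t=7: X=(4, 7, 2, 3), d=7 → -e4, X_8=(4, 7, 2, 2)
t=8: X=(4, 7, 2, 2), d=2 → +e2, X_9=(4, 8, 2, 2)
t=9: X=(4, 8, 2, 2), d=0 → +e1, X_10=(5, 8, 2, 2)


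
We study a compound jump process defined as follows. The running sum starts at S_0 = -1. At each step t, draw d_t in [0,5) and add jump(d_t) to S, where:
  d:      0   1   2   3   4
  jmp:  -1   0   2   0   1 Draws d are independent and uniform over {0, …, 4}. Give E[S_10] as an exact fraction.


3

Outcome values over d=0..4: [-1, 0, 2, 0, 1]
Σy = 2, Σy² = 6, M = 5
μ = 2/5 = 2/5,  σ² = 6/5 − (2/5)² = 26/25
E[S_10] = -1 + 10·(2/5) = 3


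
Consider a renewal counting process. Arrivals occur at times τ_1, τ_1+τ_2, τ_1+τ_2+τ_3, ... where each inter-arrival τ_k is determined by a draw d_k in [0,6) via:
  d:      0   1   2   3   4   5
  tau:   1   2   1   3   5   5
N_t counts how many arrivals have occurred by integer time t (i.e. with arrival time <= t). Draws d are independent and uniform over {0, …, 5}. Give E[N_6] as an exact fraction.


Inter-arrival values over d=0..5: [1, 2, 1, 3, 5, 5]
Each d has probability 1/6, so the pmf of τ is: f(1) = 1/3, f(2) = 1/6, f(3) = 1/6, f(5) = 1/3
Renewal equation for m(n) = E[N_n]: condition on τ_1 = k (if k <= n, one arrival plus a fresh copy on the remaining n−k steps): m(n) = F(n) + Σ_{k<=n} f(k)·m(n−k), where F(n) = P(τ <= n) and m(0) = 0
m(1) = F(1) = 1/3
m(2) = F(2) + f(1)·m(1) = 1/2 + 1/3·1/3 = 11/18
m(3) = F(3) + f(1)·m(2) + f(2)·m(1) = 2/3 + 1/3·11/18 + 1/6·1/3 = 25/27
m(4) = F(4) + f(1)·m(3) + f(2)·m(2) + f(3)·m(1) = 2/3 + 1/3·25/27 + 1/6·11/18 + 1/6·1/3 = 367/324
m(5) = F(5) + f(1)·m(4) + f(2)·m(3) + f(3)·m(2) = 1 + 1/3·367/324 + 1/6·25/27 + 1/6·11/18 = 397/243
m(6) = F(6) + f(1)·m(5) + f(2)·m(4) + f(3)·m(3) + f(5)·m(1) = 1 + 1/3·397/243 + 1/6·367/324 + 1/6·25/27 + 1/3·1/3 = 11657/5832
E[N_6] = m(6) = 11657/5832

11657/5832


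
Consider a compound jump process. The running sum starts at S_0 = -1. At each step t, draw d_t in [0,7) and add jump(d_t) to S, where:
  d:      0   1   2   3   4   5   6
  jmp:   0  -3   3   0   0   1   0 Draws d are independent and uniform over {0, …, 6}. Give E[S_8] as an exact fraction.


Outcome values over d=0..6: [0, -3, 3, 0, 0, 1, 0]
Σy = 1, Σy² = 19, M = 7
μ = 1/7 = 1/7,  σ² = 19/7 − (1/7)² = 132/49
E[S_8] = -1 + 8·(1/7) = 1/7

1/7


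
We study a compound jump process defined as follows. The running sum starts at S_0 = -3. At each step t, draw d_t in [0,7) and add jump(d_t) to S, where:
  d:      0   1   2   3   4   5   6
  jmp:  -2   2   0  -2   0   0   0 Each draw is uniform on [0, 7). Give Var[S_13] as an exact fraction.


1040/49

Outcome values over d=0..6: [-2, 2, 0, -2, 0, 0, 0]
Σy = -2, Σy² = 12, M = 7
μ = -2/7 = -2/7,  σ² = 12/7 − (-2/7)² = 80/49
Independent increments: Var[S_13] = 13·σ² = 13·(80/49) = 1040/49


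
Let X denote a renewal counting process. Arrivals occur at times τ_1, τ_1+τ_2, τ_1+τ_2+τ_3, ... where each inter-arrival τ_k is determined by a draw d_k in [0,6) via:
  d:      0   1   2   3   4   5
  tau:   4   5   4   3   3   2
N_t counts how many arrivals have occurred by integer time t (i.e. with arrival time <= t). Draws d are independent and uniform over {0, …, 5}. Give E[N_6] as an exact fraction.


295/216

Inter-arrival values over d=0..5: [4, 5, 4, 3, 3, 2]
Each d has probability 1/6, so the pmf of τ is: f(2) = 1/6, f(3) = 1/3, f(4) = 1/3, f(5) = 1/6
Renewal equation for m(n) = E[N_n]: condition on τ_1 = k (if k <= n, one arrival plus a fresh copy on the remaining n−k steps): m(n) = F(n) + Σ_{k<=n} f(k)·m(n−k), where F(n) = P(τ <= n) and m(0) = 0
m(1) = F(1) = 0
m(2) = F(2) = 1/6
m(3) = F(3) = 1/2
m(4) = F(4) + f(2)·m(2) = 5/6 + 1/6·1/6 = 31/36
m(5) = F(5) + f(2)·m(3) + f(3)·m(2) = 1 + 1/6·1/2 + 1/3·1/6 = 41/36
m(6) = F(6) + f(2)·m(4) + f(3)·m(3) + f(4)·m(2) = 1 + 1/6·31/36 + 1/3·1/2 + 1/3·1/6 = 295/216
E[N_6] = m(6) = 295/216


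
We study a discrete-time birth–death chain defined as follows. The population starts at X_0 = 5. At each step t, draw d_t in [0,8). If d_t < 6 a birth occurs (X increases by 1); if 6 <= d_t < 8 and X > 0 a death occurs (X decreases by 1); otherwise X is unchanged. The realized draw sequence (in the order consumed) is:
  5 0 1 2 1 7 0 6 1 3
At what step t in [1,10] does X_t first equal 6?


t=0: X=5, d=5 → birth, X_1=6
t=1: X=6, d=0 → birth, X_2=7
t=2: X=7, d=1 → birth, X_3=8
t=3: X=8, d=2 → birth, X_4=9
t=4: X=9, d=1 → birth, X_5=10
t=5: X=10, d=7 → death, X_6=9
t=6: X=9, d=0 → birth, X_7=10
t=7: X=10, d=6 → death, X_8=9
t=8: X=9, d=1 → birth, X_9=10
t=9: X=10, d=3 → birth, X_10=11

1


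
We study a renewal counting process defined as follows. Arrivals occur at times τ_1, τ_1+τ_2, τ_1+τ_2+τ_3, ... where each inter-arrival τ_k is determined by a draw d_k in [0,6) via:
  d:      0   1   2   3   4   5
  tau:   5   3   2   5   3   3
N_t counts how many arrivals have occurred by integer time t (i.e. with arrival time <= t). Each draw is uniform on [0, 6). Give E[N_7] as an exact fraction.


173/108

Inter-arrival values over d=0..5: [5, 3, 2, 5, 3, 3]
Each d has probability 1/6, so the pmf of τ is: f(2) = 1/6, f(3) = 1/2, f(5) = 1/3
Renewal equation for m(n) = E[N_n]: condition on τ_1 = k (if k <= n, one arrival plus a fresh copy on the remaining n−k steps): m(n) = F(n) + Σ_{k<=n} f(k)·m(n−k), where F(n) = P(τ <= n) and m(0) = 0
m(1) = F(1) = 0
m(2) = F(2) = 1/6
m(3) = F(3) = 2/3
m(4) = F(4) + f(2)·m(2) = 2/3 + 1/6·1/6 = 25/36
m(5) = F(5) + f(2)·m(3) + f(3)·m(2) = 1 + 1/6·2/3 + 1/2·1/6 = 43/36
m(6) = F(6) + f(2)·m(4) + f(3)·m(3) = 1 + 1/6·25/36 + 1/2·2/3 = 313/216
m(7) = F(7) + f(2)·m(5) + f(3)·m(4) + f(5)·m(2) = 1 + 1/6·43/36 + 1/2·25/36 + 1/3·1/6 = 173/108
E[N_7] = m(7) = 173/108
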